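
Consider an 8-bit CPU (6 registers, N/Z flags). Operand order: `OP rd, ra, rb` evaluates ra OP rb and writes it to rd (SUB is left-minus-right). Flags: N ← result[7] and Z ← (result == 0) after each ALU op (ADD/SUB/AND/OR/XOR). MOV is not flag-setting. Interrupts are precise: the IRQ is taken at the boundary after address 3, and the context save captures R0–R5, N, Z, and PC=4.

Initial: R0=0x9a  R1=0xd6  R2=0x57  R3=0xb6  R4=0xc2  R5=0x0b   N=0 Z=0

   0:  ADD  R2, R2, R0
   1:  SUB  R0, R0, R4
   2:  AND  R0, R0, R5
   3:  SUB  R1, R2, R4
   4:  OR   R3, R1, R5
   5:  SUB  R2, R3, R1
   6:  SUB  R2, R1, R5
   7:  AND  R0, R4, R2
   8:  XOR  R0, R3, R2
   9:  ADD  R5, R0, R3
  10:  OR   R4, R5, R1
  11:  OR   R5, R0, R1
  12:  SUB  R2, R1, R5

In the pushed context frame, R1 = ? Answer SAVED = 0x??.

after  0: R0=0x9a R1=0xd6 R2=0xf1 R3=0xb6 R4=0xc2 R5=0x0b  N=1 Z=0
after  1: R0=0xd8 R1=0xd6 R2=0xf1 R3=0xb6 R4=0xc2 R5=0x0b  N=1 Z=0
after  2: R0=0x08 R1=0xd6 R2=0xf1 R3=0xb6 R4=0xc2 R5=0x0b  N=0 Z=0
after  3: R0=0x08 R1=0x2f R2=0xf1 R3=0xb6 R4=0xc2 R5=0x0b  N=0 Z=0
-- IRQ taken; context saved, return-PC = 4 --

SAVED = 0x2f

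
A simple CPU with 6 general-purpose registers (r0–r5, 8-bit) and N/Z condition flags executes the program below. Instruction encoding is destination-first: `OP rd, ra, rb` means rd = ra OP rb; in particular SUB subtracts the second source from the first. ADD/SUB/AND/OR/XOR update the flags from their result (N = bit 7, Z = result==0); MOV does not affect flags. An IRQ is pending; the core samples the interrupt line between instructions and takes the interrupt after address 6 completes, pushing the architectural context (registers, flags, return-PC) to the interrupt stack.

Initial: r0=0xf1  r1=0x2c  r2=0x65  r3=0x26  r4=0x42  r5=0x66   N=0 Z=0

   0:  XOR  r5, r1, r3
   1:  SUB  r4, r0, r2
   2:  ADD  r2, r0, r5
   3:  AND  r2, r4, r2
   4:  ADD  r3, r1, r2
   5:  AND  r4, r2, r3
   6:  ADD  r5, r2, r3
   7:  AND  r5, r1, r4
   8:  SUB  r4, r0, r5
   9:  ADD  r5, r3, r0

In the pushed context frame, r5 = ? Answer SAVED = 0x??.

after  0: r0=0xf1 r1=0x2c r2=0x65 r3=0x26 r4=0x42 r5=0x0a  N=0 Z=0
after  1: r0=0xf1 r1=0x2c r2=0x65 r3=0x26 r4=0x8c r5=0x0a  N=1 Z=0
after  2: r0=0xf1 r1=0x2c r2=0xfb r3=0x26 r4=0x8c r5=0x0a  N=1 Z=0
after  3: r0=0xf1 r1=0x2c r2=0x88 r3=0x26 r4=0x8c r5=0x0a  N=1 Z=0
after  4: r0=0xf1 r1=0x2c r2=0x88 r3=0xb4 r4=0x8c r5=0x0a  N=1 Z=0
after  5: r0=0xf1 r1=0x2c r2=0x88 r3=0xb4 r4=0x80 r5=0x0a  N=1 Z=0
after  6: r0=0xf1 r1=0x2c r2=0x88 r3=0xb4 r4=0x80 r5=0x3c  N=0 Z=0
-- IRQ taken; context saved, return-PC = 7 --

SAVED = 0x3c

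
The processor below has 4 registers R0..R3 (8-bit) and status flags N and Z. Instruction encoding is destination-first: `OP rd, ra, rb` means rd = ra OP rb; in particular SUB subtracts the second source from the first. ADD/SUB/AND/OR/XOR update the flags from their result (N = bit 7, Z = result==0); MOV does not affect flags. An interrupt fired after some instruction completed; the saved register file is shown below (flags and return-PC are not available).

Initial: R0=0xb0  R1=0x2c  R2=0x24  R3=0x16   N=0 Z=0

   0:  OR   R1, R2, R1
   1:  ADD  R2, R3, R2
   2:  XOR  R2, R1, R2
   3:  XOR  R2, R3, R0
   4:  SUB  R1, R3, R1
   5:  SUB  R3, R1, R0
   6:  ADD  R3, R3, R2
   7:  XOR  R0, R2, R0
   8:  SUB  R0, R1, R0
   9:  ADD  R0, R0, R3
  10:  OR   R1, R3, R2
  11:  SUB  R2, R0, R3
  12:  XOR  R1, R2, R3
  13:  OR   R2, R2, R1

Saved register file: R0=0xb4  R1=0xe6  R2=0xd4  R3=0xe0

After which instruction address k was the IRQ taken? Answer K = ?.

after  0: R0=0xb0 R1=0x2c R2=0x24 R3=0x16  N=0 Z=0
after  1: R0=0xb0 R1=0x2c R2=0x3a R3=0x16  N=0 Z=0
after  2: R0=0xb0 R1=0x2c R2=0x16 R3=0x16  N=0 Z=0
after  3: R0=0xb0 R1=0x2c R2=0xa6 R3=0x16  N=1 Z=0
after  4: R0=0xb0 R1=0xea R2=0xa6 R3=0x16  N=1 Z=0
after  5: R0=0xb0 R1=0xea R2=0xa6 R3=0x3a  N=0 Z=0
after  6: R0=0xb0 R1=0xea R2=0xa6 R3=0xe0  N=1 Z=0
after  7: R0=0x16 R1=0xea R2=0xa6 R3=0xe0  N=0 Z=0
after  8: R0=0xd4 R1=0xea R2=0xa6 R3=0xe0  N=1 Z=0
after  9: R0=0xb4 R1=0xea R2=0xa6 R3=0xe0  N=1 Z=0
after 10: R0=0xb4 R1=0xe6 R2=0xa6 R3=0xe0  N=1 Z=0
after 11: R0=0xb4 R1=0xe6 R2=0xd4 R3=0xe0  N=1 Z=0
-- IRQ taken; context saved, return-PC = 12 --

K = 11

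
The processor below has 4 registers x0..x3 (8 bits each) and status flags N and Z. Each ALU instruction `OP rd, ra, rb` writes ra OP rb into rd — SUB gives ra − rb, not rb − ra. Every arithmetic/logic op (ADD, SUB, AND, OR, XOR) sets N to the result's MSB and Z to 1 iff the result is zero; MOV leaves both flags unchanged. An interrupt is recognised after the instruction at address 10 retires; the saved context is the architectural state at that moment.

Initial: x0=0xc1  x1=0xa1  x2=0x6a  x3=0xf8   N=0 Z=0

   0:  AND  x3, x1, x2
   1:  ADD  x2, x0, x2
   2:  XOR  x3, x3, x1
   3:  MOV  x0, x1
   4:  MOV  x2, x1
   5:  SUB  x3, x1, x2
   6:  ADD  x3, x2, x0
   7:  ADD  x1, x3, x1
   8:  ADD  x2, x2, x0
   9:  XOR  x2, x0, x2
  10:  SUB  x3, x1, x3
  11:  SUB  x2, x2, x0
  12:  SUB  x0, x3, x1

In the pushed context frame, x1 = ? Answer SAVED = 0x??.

SAVED = 0xe3

after  0: x0=0xc1 x1=0xa1 x2=0x6a x3=0x20  N=0 Z=0
after  1: x0=0xc1 x1=0xa1 x2=0x2b x3=0x20  N=0 Z=0
after  2: x0=0xc1 x1=0xa1 x2=0x2b x3=0x81  N=1 Z=0
after  3: x0=0xa1 x1=0xa1 x2=0x2b x3=0x81  N=1 Z=0
after  4: x0=0xa1 x1=0xa1 x2=0xa1 x3=0x81  N=1 Z=0
after  5: x0=0xa1 x1=0xa1 x2=0xa1 x3=0x00  N=0 Z=1
after  6: x0=0xa1 x1=0xa1 x2=0xa1 x3=0x42  N=0 Z=0
after  7: x0=0xa1 x1=0xe3 x2=0xa1 x3=0x42  N=1 Z=0
after  8: x0=0xa1 x1=0xe3 x2=0x42 x3=0x42  N=0 Z=0
after  9: x0=0xa1 x1=0xe3 x2=0xe3 x3=0x42  N=1 Z=0
after 10: x0=0xa1 x1=0xe3 x2=0xe3 x3=0xa1  N=1 Z=0
-- IRQ taken; context saved, return-PC = 11 --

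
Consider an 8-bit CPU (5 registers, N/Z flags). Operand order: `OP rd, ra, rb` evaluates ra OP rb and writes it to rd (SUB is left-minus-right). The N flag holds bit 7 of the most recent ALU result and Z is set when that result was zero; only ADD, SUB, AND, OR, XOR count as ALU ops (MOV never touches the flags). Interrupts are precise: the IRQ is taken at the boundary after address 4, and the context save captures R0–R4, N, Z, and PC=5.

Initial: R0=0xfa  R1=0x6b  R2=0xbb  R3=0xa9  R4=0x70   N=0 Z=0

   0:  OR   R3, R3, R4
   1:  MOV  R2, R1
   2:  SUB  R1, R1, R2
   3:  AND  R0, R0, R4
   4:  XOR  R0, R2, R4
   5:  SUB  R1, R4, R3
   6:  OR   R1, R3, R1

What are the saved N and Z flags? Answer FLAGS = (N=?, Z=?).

FLAGS = (N=0, Z=0)

after  0: R0=0xfa R1=0x6b R2=0xbb R3=0xf9 R4=0x70  N=1 Z=0
after  1: R0=0xfa R1=0x6b R2=0x6b R3=0xf9 R4=0x70  N=1 Z=0
after  2: R0=0xfa R1=0x00 R2=0x6b R3=0xf9 R4=0x70  N=0 Z=1
after  3: R0=0x70 R1=0x00 R2=0x6b R3=0xf9 R4=0x70  N=0 Z=0
after  4: R0=0x1b R1=0x00 R2=0x6b R3=0xf9 R4=0x70  N=0 Z=0
-- IRQ taken; context saved, return-PC = 5 --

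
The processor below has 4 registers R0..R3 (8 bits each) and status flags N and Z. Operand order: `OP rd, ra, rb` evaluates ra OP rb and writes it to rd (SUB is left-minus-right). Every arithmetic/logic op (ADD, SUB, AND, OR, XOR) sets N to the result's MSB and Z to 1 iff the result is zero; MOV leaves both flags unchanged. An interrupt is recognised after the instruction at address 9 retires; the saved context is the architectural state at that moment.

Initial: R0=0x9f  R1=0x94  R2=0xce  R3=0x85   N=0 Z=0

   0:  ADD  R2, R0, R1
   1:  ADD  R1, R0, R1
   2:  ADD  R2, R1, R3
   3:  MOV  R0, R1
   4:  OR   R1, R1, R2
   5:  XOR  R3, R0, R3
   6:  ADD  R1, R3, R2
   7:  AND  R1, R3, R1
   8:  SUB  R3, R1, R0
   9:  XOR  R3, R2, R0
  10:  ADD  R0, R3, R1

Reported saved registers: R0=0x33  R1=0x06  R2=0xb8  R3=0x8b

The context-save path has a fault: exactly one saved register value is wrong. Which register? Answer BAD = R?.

after  0: R0=0x9f R1=0x94 R2=0x33 R3=0x85  N=0 Z=0
after  1: R0=0x9f R1=0x33 R2=0x33 R3=0x85  N=0 Z=0
after  2: R0=0x9f R1=0x33 R2=0xb8 R3=0x85  N=1 Z=0
after  3: R0=0x33 R1=0x33 R2=0xb8 R3=0x85  N=1 Z=0
after  4: R0=0x33 R1=0xbb R2=0xb8 R3=0x85  N=1 Z=0
after  5: R0=0x33 R1=0xbb R2=0xb8 R3=0xb6  N=1 Z=0
after  6: R0=0x33 R1=0x6e R2=0xb8 R3=0xb6  N=0 Z=0
after  7: R0=0x33 R1=0x26 R2=0xb8 R3=0xb6  N=0 Z=0
after  8: R0=0x33 R1=0x26 R2=0xb8 R3=0xf3  N=1 Z=0
after  9: R0=0x33 R1=0x26 R2=0xb8 R3=0x8b  N=1 Z=0
-- IRQ taken; context saved, return-PC = 10 --
mismatch: R1: reported 0x06 vs actual 0x26

BAD = R1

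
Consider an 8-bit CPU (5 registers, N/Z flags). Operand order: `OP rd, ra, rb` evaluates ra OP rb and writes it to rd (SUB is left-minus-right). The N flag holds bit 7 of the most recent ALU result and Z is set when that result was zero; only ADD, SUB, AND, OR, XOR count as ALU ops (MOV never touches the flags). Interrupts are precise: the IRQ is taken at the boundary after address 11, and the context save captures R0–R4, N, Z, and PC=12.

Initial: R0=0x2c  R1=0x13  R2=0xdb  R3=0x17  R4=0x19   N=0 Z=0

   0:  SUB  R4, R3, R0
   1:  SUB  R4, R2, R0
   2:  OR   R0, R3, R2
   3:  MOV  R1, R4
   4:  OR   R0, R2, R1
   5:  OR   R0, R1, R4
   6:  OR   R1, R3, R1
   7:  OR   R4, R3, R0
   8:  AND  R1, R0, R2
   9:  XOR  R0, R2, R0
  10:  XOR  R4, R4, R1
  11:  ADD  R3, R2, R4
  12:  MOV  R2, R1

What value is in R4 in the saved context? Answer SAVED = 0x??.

after  0: R0=0x2c R1=0x13 R2=0xdb R3=0x17 R4=0xeb  N=1 Z=0
after  1: R0=0x2c R1=0x13 R2=0xdb R3=0x17 R4=0xaf  N=1 Z=0
after  2: R0=0xdf R1=0x13 R2=0xdb R3=0x17 R4=0xaf  N=1 Z=0
after  3: R0=0xdf R1=0xaf R2=0xdb R3=0x17 R4=0xaf  N=1 Z=0
after  4: R0=0xff R1=0xaf R2=0xdb R3=0x17 R4=0xaf  N=1 Z=0
after  5: R0=0xaf R1=0xaf R2=0xdb R3=0x17 R4=0xaf  N=1 Z=0
after  6: R0=0xaf R1=0xbf R2=0xdb R3=0x17 R4=0xaf  N=1 Z=0
after  7: R0=0xaf R1=0xbf R2=0xdb R3=0x17 R4=0xbf  N=1 Z=0
after  8: R0=0xaf R1=0x8b R2=0xdb R3=0x17 R4=0xbf  N=1 Z=0
after  9: R0=0x74 R1=0x8b R2=0xdb R3=0x17 R4=0xbf  N=0 Z=0
after 10: R0=0x74 R1=0x8b R2=0xdb R3=0x17 R4=0x34  N=0 Z=0
after 11: R0=0x74 R1=0x8b R2=0xdb R3=0x0f R4=0x34  N=0 Z=0
-- IRQ taken; context saved, return-PC = 12 --

SAVED = 0x34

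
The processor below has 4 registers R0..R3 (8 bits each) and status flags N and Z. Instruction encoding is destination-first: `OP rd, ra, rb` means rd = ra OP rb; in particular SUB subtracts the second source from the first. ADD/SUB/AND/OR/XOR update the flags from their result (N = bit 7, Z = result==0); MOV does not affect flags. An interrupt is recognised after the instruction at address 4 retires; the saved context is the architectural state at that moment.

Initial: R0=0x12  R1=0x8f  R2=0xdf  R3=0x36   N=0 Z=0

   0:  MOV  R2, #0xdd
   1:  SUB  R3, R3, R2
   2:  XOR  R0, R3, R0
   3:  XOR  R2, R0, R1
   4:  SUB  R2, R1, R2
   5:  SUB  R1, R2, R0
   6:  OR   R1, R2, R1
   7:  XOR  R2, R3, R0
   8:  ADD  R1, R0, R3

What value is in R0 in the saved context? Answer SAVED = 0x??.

SAVED = 0x4b

after  0: R0=0x12 R1=0x8f R2=0xdd R3=0x36  N=0 Z=0
after  1: R0=0x12 R1=0x8f R2=0xdd R3=0x59  N=0 Z=0
after  2: R0=0x4b R1=0x8f R2=0xdd R3=0x59  N=0 Z=0
after  3: R0=0x4b R1=0x8f R2=0xc4 R3=0x59  N=1 Z=0
after  4: R0=0x4b R1=0x8f R2=0xcb R3=0x59  N=1 Z=0
-- IRQ taken; context saved, return-PC = 5 --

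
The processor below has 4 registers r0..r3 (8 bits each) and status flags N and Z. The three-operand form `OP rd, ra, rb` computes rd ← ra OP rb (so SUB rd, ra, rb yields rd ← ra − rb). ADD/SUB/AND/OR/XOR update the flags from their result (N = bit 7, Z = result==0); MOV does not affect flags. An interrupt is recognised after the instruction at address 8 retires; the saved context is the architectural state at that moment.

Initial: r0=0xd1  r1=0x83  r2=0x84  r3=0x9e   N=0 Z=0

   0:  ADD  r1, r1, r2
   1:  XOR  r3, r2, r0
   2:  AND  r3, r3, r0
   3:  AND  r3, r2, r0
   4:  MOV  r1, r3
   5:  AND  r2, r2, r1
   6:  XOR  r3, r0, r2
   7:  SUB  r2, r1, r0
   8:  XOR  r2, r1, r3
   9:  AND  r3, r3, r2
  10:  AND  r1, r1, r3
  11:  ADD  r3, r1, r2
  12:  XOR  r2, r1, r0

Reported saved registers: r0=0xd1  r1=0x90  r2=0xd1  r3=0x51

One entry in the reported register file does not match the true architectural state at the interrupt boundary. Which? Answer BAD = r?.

BAD = r1

after  0: r0=0xd1 r1=0x07 r2=0x84 r3=0x9e  N=0 Z=0
after  1: r0=0xd1 r1=0x07 r2=0x84 r3=0x55  N=0 Z=0
after  2: r0=0xd1 r1=0x07 r2=0x84 r3=0x51  N=0 Z=0
after  3: r0=0xd1 r1=0x07 r2=0x84 r3=0x80  N=1 Z=0
after  4: r0=0xd1 r1=0x80 r2=0x84 r3=0x80  N=1 Z=0
after  5: r0=0xd1 r1=0x80 r2=0x80 r3=0x80  N=1 Z=0
after  6: r0=0xd1 r1=0x80 r2=0x80 r3=0x51  N=0 Z=0
after  7: r0=0xd1 r1=0x80 r2=0xaf r3=0x51  N=1 Z=0
after  8: r0=0xd1 r1=0x80 r2=0xd1 r3=0x51  N=1 Z=0
-- IRQ taken; context saved, return-PC = 9 --
mismatch: r1: reported 0x90 vs actual 0x80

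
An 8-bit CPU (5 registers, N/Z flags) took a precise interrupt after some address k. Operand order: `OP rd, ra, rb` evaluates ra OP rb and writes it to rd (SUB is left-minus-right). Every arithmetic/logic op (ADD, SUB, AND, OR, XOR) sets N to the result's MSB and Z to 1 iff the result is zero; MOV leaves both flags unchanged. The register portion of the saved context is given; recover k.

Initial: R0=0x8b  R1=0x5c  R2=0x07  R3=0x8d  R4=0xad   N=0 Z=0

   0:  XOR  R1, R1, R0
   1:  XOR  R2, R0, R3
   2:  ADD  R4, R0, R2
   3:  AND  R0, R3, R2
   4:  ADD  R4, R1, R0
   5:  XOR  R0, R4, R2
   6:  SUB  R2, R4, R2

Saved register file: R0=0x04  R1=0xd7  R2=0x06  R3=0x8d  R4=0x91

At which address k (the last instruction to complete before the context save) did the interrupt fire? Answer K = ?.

after  0: R0=0x8b R1=0xd7 R2=0x07 R3=0x8d R4=0xad  N=1 Z=0
after  1: R0=0x8b R1=0xd7 R2=0x06 R3=0x8d R4=0xad  N=0 Z=0
after  2: R0=0x8b R1=0xd7 R2=0x06 R3=0x8d R4=0x91  N=1 Z=0
after  3: R0=0x04 R1=0xd7 R2=0x06 R3=0x8d R4=0x91  N=0 Z=0
-- IRQ taken; context saved, return-PC = 4 --

K = 3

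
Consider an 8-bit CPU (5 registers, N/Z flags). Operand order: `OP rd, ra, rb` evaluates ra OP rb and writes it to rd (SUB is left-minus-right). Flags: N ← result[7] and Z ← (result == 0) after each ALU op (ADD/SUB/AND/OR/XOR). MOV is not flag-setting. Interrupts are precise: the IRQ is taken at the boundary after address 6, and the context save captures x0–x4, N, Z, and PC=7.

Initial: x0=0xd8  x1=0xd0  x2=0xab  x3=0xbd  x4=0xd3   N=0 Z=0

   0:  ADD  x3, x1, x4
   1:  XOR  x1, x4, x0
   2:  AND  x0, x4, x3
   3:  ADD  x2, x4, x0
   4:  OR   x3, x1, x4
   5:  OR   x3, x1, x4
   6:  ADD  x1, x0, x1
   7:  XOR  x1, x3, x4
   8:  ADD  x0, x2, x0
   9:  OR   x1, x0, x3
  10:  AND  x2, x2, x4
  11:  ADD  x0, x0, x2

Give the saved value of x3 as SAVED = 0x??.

SAVED = 0xdb

after  0: x0=0xd8 x1=0xd0 x2=0xab x3=0xa3 x4=0xd3  N=1 Z=0
after  1: x0=0xd8 x1=0x0b x2=0xab x3=0xa3 x4=0xd3  N=0 Z=0
after  2: x0=0x83 x1=0x0b x2=0xab x3=0xa3 x4=0xd3  N=1 Z=0
after  3: x0=0x83 x1=0x0b x2=0x56 x3=0xa3 x4=0xd3  N=0 Z=0
after  4: x0=0x83 x1=0x0b x2=0x56 x3=0xdb x4=0xd3  N=1 Z=0
after  5: x0=0x83 x1=0x0b x2=0x56 x3=0xdb x4=0xd3  N=1 Z=0
after  6: x0=0x83 x1=0x8e x2=0x56 x3=0xdb x4=0xd3  N=1 Z=0
-- IRQ taken; context saved, return-PC = 7 --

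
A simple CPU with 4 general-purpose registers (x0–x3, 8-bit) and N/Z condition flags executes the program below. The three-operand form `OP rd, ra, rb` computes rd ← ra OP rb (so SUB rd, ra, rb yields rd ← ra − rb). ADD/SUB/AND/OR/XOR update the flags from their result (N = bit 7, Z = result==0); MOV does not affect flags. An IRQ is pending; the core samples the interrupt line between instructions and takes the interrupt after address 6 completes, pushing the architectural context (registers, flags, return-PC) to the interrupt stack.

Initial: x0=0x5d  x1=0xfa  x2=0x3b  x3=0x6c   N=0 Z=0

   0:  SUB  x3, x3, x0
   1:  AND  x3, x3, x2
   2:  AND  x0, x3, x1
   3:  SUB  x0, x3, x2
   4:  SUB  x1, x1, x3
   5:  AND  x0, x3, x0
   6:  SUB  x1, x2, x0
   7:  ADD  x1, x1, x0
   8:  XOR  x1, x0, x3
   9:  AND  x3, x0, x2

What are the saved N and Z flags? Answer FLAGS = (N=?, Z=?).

FLAGS = (N=0, Z=0)

after  0: x0=0x5d x1=0xfa x2=0x3b x3=0x0f  N=0 Z=0
after  1: x0=0x5d x1=0xfa x2=0x3b x3=0x0b  N=0 Z=0
after  2: x0=0x0a x1=0xfa x2=0x3b x3=0x0b  N=0 Z=0
after  3: x0=0xd0 x1=0xfa x2=0x3b x3=0x0b  N=1 Z=0
after  4: x0=0xd0 x1=0xef x2=0x3b x3=0x0b  N=1 Z=0
after  5: x0=0x00 x1=0xef x2=0x3b x3=0x0b  N=0 Z=1
after  6: x0=0x00 x1=0x3b x2=0x3b x3=0x0b  N=0 Z=0
-- IRQ taken; context saved, return-PC = 7 --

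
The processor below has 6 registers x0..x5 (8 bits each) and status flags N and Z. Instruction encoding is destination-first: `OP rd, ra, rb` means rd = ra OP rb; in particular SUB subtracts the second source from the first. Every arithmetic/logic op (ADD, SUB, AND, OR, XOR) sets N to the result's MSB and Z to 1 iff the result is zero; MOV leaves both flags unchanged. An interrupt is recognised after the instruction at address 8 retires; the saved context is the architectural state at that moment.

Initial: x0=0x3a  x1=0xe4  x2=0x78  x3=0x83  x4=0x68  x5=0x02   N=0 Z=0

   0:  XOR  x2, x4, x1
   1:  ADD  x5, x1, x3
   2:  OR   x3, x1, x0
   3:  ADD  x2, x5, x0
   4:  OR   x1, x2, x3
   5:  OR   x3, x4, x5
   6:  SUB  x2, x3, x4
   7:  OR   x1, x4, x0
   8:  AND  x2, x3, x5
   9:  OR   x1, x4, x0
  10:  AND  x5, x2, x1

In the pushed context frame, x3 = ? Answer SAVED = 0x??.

SAVED = 0x6f

after  0: x0=0x3a x1=0xe4 x2=0x8c x3=0x83 x4=0x68 x5=0x02  N=1 Z=0
after  1: x0=0x3a x1=0xe4 x2=0x8c x3=0x83 x4=0x68 x5=0x67  N=0 Z=0
after  2: x0=0x3a x1=0xe4 x2=0x8c x3=0xfe x4=0x68 x5=0x67  N=1 Z=0
after  3: x0=0x3a x1=0xe4 x2=0xa1 x3=0xfe x4=0x68 x5=0x67  N=1 Z=0
after  4: x0=0x3a x1=0xff x2=0xa1 x3=0xfe x4=0x68 x5=0x67  N=1 Z=0
after  5: x0=0x3a x1=0xff x2=0xa1 x3=0x6f x4=0x68 x5=0x67  N=0 Z=0
after  6: x0=0x3a x1=0xff x2=0x07 x3=0x6f x4=0x68 x5=0x67  N=0 Z=0
after  7: x0=0x3a x1=0x7a x2=0x07 x3=0x6f x4=0x68 x5=0x67  N=0 Z=0
after  8: x0=0x3a x1=0x7a x2=0x67 x3=0x6f x4=0x68 x5=0x67  N=0 Z=0
-- IRQ taken; context saved, return-PC = 9 --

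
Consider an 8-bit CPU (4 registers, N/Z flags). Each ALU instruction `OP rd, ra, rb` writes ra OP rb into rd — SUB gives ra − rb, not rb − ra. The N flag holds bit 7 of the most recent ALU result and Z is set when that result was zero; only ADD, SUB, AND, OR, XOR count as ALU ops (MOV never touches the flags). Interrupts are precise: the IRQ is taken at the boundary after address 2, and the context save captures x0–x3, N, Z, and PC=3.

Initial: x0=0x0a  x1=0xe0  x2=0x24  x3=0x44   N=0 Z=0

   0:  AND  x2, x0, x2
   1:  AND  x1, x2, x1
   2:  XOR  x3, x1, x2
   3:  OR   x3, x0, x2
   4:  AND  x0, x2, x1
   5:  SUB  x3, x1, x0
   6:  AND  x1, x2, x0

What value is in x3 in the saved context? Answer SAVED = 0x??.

SAVED = 0x00

after  0: x0=0x0a x1=0xe0 x2=0x00 x3=0x44  N=0 Z=1
after  1: x0=0x0a x1=0x00 x2=0x00 x3=0x44  N=0 Z=1
after  2: x0=0x0a x1=0x00 x2=0x00 x3=0x00  N=0 Z=1
-- IRQ taken; context saved, return-PC = 3 --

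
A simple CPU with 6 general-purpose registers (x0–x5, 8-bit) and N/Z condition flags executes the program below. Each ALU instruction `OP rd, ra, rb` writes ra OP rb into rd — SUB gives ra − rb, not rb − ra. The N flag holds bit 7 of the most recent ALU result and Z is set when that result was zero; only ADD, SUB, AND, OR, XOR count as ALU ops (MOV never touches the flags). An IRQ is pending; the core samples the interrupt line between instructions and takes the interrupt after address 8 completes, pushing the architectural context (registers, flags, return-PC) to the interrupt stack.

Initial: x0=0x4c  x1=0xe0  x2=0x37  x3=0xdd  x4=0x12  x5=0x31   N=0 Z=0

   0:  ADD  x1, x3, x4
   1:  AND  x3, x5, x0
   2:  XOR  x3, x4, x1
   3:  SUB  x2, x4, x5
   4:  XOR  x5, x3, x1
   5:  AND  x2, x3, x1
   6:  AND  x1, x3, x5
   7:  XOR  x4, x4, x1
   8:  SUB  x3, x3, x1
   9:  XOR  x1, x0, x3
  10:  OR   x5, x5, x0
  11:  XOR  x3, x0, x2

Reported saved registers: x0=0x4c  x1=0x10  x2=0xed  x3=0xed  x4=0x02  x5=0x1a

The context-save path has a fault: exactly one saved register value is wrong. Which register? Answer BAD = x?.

BAD = x5

after  0: x0=0x4c x1=0xef x2=0x37 x3=0xdd x4=0x12 x5=0x31  N=1 Z=0
after  1: x0=0x4c x1=0xef x2=0x37 x3=0x00 x4=0x12 x5=0x31  N=0 Z=1
after  2: x0=0x4c x1=0xef x2=0x37 x3=0xfd x4=0x12 x5=0x31  N=1 Z=0
after  3: x0=0x4c x1=0xef x2=0xe1 x3=0xfd x4=0x12 x5=0x31  N=1 Z=0
after  4: x0=0x4c x1=0xef x2=0xe1 x3=0xfd x4=0x12 x5=0x12  N=0 Z=0
after  5: x0=0x4c x1=0xef x2=0xed x3=0xfd x4=0x12 x5=0x12  N=1 Z=0
after  6: x0=0x4c x1=0x10 x2=0xed x3=0xfd x4=0x12 x5=0x12  N=0 Z=0
after  7: x0=0x4c x1=0x10 x2=0xed x3=0xfd x4=0x02 x5=0x12  N=0 Z=0
after  8: x0=0x4c x1=0x10 x2=0xed x3=0xed x4=0x02 x5=0x12  N=1 Z=0
-- IRQ taken; context saved, return-PC = 9 --
mismatch: x5: reported 0x1a vs actual 0x12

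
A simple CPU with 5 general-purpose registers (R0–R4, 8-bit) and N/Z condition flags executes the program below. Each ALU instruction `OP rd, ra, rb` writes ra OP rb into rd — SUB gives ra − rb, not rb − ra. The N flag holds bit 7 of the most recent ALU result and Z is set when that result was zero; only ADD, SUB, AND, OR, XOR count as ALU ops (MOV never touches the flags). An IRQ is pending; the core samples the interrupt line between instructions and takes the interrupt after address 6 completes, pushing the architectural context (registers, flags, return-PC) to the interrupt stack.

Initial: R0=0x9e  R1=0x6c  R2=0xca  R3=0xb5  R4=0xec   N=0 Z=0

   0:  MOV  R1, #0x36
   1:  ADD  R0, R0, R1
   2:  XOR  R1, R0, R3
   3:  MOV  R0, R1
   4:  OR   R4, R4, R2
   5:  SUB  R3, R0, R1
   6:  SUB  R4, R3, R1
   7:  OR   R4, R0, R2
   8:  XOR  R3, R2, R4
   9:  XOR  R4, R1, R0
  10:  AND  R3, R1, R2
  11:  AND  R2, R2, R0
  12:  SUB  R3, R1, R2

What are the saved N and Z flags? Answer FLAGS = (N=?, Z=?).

after  0: R0=0x9e R1=0x36 R2=0xca R3=0xb5 R4=0xec  N=0 Z=0
after  1: R0=0xd4 R1=0x36 R2=0xca R3=0xb5 R4=0xec  N=1 Z=0
after  2: R0=0xd4 R1=0x61 R2=0xca R3=0xb5 R4=0xec  N=0 Z=0
after  3: R0=0x61 R1=0x61 R2=0xca R3=0xb5 R4=0xec  N=0 Z=0
after  4: R0=0x61 R1=0x61 R2=0xca R3=0xb5 R4=0xee  N=1 Z=0
after  5: R0=0x61 R1=0x61 R2=0xca R3=0x00 R4=0xee  N=0 Z=1
after  6: R0=0x61 R1=0x61 R2=0xca R3=0x00 R4=0x9f  N=1 Z=0
-- IRQ taken; context saved, return-PC = 7 --

FLAGS = (N=1, Z=0)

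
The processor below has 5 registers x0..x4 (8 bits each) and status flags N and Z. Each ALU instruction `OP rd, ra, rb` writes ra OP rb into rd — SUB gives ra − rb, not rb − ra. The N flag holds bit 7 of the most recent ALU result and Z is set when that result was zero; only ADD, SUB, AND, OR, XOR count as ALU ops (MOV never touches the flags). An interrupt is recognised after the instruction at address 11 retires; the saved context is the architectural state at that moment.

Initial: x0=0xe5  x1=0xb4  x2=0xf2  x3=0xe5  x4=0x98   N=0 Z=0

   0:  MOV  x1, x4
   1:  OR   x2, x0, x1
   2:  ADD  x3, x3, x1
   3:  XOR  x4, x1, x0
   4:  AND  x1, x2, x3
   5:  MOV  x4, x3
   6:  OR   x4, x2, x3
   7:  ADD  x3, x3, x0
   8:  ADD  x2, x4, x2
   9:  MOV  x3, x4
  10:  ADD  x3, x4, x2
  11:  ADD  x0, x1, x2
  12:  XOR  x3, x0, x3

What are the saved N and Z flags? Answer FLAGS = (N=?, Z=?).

FLAGS = (N=0, Z=0)

after  0: x0=0xe5 x1=0x98 x2=0xf2 x3=0xe5 x4=0x98  N=0 Z=0
after  1: x0=0xe5 x1=0x98 x2=0xfd x3=0xe5 x4=0x98  N=1 Z=0
after  2: x0=0xe5 x1=0x98 x2=0xfd x3=0x7d x4=0x98  N=0 Z=0
after  3: x0=0xe5 x1=0x98 x2=0xfd x3=0x7d x4=0x7d  N=0 Z=0
after  4: x0=0xe5 x1=0x7d x2=0xfd x3=0x7d x4=0x7d  N=0 Z=0
after  5: x0=0xe5 x1=0x7d x2=0xfd x3=0x7d x4=0x7d  N=0 Z=0
after  6: x0=0xe5 x1=0x7d x2=0xfd x3=0x7d x4=0xfd  N=1 Z=0
after  7: x0=0xe5 x1=0x7d x2=0xfd x3=0x62 x4=0xfd  N=0 Z=0
after  8: x0=0xe5 x1=0x7d x2=0xfa x3=0x62 x4=0xfd  N=1 Z=0
after  9: x0=0xe5 x1=0x7d x2=0xfa x3=0xfd x4=0xfd  N=1 Z=0
after 10: x0=0xe5 x1=0x7d x2=0xfa x3=0xf7 x4=0xfd  N=1 Z=0
after 11: x0=0x77 x1=0x7d x2=0xfa x3=0xf7 x4=0xfd  N=0 Z=0
-- IRQ taken; context saved, return-PC = 12 --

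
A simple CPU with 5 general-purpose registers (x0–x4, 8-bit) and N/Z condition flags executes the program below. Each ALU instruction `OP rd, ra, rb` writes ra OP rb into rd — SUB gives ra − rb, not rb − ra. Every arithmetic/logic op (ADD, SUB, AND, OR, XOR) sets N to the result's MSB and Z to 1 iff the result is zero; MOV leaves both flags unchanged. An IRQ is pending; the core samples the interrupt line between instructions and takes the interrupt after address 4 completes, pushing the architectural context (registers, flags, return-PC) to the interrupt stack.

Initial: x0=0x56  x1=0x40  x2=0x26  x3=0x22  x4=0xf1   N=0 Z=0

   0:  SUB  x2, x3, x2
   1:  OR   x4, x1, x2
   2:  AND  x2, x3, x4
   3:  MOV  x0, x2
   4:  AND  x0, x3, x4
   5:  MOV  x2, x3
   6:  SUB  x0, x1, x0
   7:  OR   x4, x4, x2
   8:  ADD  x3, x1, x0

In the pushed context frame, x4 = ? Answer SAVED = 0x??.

after  0: x0=0x56 x1=0x40 x2=0xfc x3=0x22 x4=0xf1  N=1 Z=0
after  1: x0=0x56 x1=0x40 x2=0xfc x3=0x22 x4=0xfc  N=1 Z=0
after  2: x0=0x56 x1=0x40 x2=0x20 x3=0x22 x4=0xfc  N=0 Z=0
after  3: x0=0x20 x1=0x40 x2=0x20 x3=0x22 x4=0xfc  N=0 Z=0
after  4: x0=0x20 x1=0x40 x2=0x20 x3=0x22 x4=0xfc  N=0 Z=0
-- IRQ taken; context saved, return-PC = 5 --

SAVED = 0xfc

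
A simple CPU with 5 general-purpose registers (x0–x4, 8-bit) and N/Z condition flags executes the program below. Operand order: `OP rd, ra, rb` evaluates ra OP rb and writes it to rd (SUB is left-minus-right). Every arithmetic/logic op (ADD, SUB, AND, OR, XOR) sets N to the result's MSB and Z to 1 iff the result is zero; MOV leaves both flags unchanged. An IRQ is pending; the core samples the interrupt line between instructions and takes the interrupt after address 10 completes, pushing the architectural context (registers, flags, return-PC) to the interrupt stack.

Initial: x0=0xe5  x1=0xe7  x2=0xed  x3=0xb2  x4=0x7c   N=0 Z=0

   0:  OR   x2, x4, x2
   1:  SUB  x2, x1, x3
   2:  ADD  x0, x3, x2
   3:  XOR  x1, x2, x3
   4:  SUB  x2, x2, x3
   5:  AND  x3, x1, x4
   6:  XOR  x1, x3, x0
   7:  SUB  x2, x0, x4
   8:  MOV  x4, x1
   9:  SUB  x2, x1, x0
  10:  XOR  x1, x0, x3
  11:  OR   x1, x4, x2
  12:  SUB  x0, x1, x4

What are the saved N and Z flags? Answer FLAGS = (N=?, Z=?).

FLAGS = (N=1, Z=0)

after  0: x0=0xe5 x1=0xe7 x2=0xfd x3=0xb2 x4=0x7c  N=1 Z=0
after  1: x0=0xe5 x1=0xe7 x2=0x35 x3=0xb2 x4=0x7c  N=0 Z=0
after  2: x0=0xe7 x1=0xe7 x2=0x35 x3=0xb2 x4=0x7c  N=1 Z=0
after  3: x0=0xe7 x1=0x87 x2=0x35 x3=0xb2 x4=0x7c  N=1 Z=0
after  4: x0=0xe7 x1=0x87 x2=0x83 x3=0xb2 x4=0x7c  N=1 Z=0
after  5: x0=0xe7 x1=0x87 x2=0x83 x3=0x04 x4=0x7c  N=0 Z=0
after  6: x0=0xe7 x1=0xe3 x2=0x83 x3=0x04 x4=0x7c  N=1 Z=0
after  7: x0=0xe7 x1=0xe3 x2=0x6b x3=0x04 x4=0x7c  N=0 Z=0
after  8: x0=0xe7 x1=0xe3 x2=0x6b x3=0x04 x4=0xe3  N=0 Z=0
after  9: x0=0xe7 x1=0xe3 x2=0xfc x3=0x04 x4=0xe3  N=1 Z=0
after 10: x0=0xe7 x1=0xe3 x2=0xfc x3=0x04 x4=0xe3  N=1 Z=0
-- IRQ taken; context saved, return-PC = 11 --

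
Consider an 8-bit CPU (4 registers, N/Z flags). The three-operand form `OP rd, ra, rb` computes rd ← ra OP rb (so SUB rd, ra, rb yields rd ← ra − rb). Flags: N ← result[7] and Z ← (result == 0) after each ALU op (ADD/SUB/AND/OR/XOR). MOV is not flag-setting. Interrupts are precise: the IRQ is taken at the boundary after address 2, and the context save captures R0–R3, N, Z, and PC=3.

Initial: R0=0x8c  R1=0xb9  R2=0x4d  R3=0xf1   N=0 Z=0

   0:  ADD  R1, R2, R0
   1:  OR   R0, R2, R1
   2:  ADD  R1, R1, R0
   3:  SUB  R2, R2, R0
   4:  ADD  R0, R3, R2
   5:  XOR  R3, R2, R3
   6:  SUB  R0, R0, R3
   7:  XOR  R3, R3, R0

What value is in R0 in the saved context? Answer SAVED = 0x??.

after  0: R0=0x8c R1=0xd9 R2=0x4d R3=0xf1  N=1 Z=0
after  1: R0=0xdd R1=0xd9 R2=0x4d R3=0xf1  N=1 Z=0
after  2: R0=0xdd R1=0xb6 R2=0x4d R3=0xf1  N=1 Z=0
-- IRQ taken; context saved, return-PC = 3 --

SAVED = 0xdd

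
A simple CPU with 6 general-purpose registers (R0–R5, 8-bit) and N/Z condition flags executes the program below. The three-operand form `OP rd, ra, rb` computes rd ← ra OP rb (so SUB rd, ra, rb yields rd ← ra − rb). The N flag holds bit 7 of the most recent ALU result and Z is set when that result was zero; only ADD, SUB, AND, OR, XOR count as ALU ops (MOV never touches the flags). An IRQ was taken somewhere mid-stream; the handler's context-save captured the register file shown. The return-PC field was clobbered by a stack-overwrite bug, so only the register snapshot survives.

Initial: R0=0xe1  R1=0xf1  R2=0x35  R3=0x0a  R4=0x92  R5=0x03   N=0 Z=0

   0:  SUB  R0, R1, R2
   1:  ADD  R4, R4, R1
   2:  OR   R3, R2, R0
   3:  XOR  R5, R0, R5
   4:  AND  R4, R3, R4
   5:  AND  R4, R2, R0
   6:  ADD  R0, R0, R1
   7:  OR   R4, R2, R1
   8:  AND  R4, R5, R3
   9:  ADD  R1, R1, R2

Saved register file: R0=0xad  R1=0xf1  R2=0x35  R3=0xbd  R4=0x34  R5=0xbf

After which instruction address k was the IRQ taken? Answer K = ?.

K = 6

after  0: R0=0xbc R1=0xf1 R2=0x35 R3=0x0a R4=0x92 R5=0x03  N=1 Z=0
after  1: R0=0xbc R1=0xf1 R2=0x35 R3=0x0a R4=0x83 R5=0x03  N=1 Z=0
after  2: R0=0xbc R1=0xf1 R2=0x35 R3=0xbd R4=0x83 R5=0x03  N=1 Z=0
after  3: R0=0xbc R1=0xf1 R2=0x35 R3=0xbd R4=0x83 R5=0xbf  N=1 Z=0
after  4: R0=0xbc R1=0xf1 R2=0x35 R3=0xbd R4=0x81 R5=0xbf  N=1 Z=0
after  5: R0=0xbc R1=0xf1 R2=0x35 R3=0xbd R4=0x34 R5=0xbf  N=0 Z=0
after  6: R0=0xad R1=0xf1 R2=0x35 R3=0xbd R4=0x34 R5=0xbf  N=1 Z=0
-- IRQ taken; context saved, return-PC = 7 --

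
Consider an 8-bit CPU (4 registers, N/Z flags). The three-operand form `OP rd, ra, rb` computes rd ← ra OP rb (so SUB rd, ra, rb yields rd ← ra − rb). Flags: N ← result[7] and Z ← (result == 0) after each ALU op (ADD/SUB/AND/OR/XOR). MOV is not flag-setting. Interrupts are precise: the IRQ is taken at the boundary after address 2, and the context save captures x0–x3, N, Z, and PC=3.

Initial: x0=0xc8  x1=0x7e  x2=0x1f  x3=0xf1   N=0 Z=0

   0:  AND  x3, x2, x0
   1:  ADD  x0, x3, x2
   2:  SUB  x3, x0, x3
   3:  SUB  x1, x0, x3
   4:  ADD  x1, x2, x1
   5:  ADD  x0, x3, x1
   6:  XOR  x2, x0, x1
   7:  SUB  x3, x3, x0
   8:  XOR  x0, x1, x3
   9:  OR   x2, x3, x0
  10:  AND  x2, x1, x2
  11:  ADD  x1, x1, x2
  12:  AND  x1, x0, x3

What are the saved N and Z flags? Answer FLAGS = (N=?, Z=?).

after  0: x0=0xc8 x1=0x7e x2=0x1f x3=0x08  N=0 Z=0
after  1: x0=0x27 x1=0x7e x2=0x1f x3=0x08  N=0 Z=0
after  2: x0=0x27 x1=0x7e x2=0x1f x3=0x1f  N=0 Z=0
-- IRQ taken; context saved, return-PC = 3 --

FLAGS = (N=0, Z=0)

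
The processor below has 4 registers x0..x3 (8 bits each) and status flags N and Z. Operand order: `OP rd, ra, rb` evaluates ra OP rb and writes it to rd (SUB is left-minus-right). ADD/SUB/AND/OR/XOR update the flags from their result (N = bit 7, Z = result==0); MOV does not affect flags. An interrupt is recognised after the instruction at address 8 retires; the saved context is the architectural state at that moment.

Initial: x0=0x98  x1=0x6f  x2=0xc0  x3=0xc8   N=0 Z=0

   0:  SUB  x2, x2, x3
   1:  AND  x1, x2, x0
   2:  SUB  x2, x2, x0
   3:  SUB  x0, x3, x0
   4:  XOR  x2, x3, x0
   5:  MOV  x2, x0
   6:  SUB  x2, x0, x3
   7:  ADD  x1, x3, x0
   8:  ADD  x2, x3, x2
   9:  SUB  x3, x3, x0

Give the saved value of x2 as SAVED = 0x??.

after  0: x0=0x98 x1=0x6f x2=0xf8 x3=0xc8  N=1 Z=0
after  1: x0=0x98 x1=0x98 x2=0xf8 x3=0xc8  N=1 Z=0
after  2: x0=0x98 x1=0x98 x2=0x60 x3=0xc8  N=0 Z=0
after  3: x0=0x30 x1=0x98 x2=0x60 x3=0xc8  N=0 Z=0
after  4: x0=0x30 x1=0x98 x2=0xf8 x3=0xc8  N=1 Z=0
after  5: x0=0x30 x1=0x98 x2=0x30 x3=0xc8  N=1 Z=0
after  6: x0=0x30 x1=0x98 x2=0x68 x3=0xc8  N=0 Z=0
after  7: x0=0x30 x1=0xf8 x2=0x68 x3=0xc8  N=1 Z=0
after  8: x0=0x30 x1=0xf8 x2=0x30 x3=0xc8  N=0 Z=0
-- IRQ taken; context saved, return-PC = 9 --

SAVED = 0x30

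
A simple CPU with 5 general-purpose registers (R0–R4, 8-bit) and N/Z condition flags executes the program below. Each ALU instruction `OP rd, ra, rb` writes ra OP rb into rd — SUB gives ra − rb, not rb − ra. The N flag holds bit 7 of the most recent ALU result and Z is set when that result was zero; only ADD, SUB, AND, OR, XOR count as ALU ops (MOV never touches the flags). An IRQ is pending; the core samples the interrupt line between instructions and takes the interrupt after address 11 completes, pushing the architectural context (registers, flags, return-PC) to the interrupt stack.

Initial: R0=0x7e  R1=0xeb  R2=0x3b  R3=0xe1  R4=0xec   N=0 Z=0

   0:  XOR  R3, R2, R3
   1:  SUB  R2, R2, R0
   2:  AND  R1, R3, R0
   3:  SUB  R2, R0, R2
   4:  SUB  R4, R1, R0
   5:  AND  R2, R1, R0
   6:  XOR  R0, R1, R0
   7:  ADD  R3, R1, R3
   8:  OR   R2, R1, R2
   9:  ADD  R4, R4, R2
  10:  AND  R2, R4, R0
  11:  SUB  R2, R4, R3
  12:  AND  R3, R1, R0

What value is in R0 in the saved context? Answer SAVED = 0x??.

after  0: R0=0x7e R1=0xeb R2=0x3b R3=0xda R4=0xec  N=1 Z=0
after  1: R0=0x7e R1=0xeb R2=0xbd R3=0xda R4=0xec  N=1 Z=0
after  2: R0=0x7e R1=0x5a R2=0xbd R3=0xda R4=0xec  N=0 Z=0
after  3: R0=0x7e R1=0x5a R2=0xc1 R3=0xda R4=0xec  N=1 Z=0
after  4: R0=0x7e R1=0x5a R2=0xc1 R3=0xda R4=0xdc  N=1 Z=0
after  5: R0=0x7e R1=0x5a R2=0x5a R3=0xda R4=0xdc  N=0 Z=0
after  6: R0=0x24 R1=0x5a R2=0x5a R3=0xda R4=0xdc  N=0 Z=0
after  7: R0=0x24 R1=0x5a R2=0x5a R3=0x34 R4=0xdc  N=0 Z=0
after  8: R0=0x24 R1=0x5a R2=0x5a R3=0x34 R4=0xdc  N=0 Z=0
after  9: R0=0x24 R1=0x5a R2=0x5a R3=0x34 R4=0x36  N=0 Z=0
after 10: R0=0x24 R1=0x5a R2=0x24 R3=0x34 R4=0x36  N=0 Z=0
after 11: R0=0x24 R1=0x5a R2=0x02 R3=0x34 R4=0x36  N=0 Z=0
-- IRQ taken; context saved, return-PC = 12 --

SAVED = 0x24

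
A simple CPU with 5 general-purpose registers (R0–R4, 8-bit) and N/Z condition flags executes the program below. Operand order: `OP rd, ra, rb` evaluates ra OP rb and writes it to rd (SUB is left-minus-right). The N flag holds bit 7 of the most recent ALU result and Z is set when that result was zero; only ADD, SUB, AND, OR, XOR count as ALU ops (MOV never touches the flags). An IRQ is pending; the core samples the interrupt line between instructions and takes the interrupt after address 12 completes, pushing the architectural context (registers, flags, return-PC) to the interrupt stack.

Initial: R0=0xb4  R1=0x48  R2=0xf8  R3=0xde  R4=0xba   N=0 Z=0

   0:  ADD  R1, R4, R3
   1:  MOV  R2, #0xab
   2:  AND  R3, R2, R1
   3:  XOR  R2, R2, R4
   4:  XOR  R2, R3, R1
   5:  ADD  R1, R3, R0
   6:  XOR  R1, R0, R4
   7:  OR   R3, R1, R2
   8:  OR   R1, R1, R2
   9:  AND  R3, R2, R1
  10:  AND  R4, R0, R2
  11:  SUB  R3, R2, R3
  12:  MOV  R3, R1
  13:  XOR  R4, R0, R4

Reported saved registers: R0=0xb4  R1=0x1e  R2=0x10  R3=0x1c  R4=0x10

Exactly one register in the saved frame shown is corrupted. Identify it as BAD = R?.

after  0: R0=0xb4 R1=0x98 R2=0xf8 R3=0xde R4=0xba  N=1 Z=0
after  1: R0=0xb4 R1=0x98 R2=0xab R3=0xde R4=0xba  N=1 Z=0
after  2: R0=0xb4 R1=0x98 R2=0xab R3=0x88 R4=0xba  N=1 Z=0
after  3: R0=0xb4 R1=0x98 R2=0x11 R3=0x88 R4=0xba  N=0 Z=0
after  4: R0=0xb4 R1=0x98 R2=0x10 R3=0x88 R4=0xba  N=0 Z=0
after  5: R0=0xb4 R1=0x3c R2=0x10 R3=0x88 R4=0xba  N=0 Z=0
after  6: R0=0xb4 R1=0x0e R2=0x10 R3=0x88 R4=0xba  N=0 Z=0
after  7: R0=0xb4 R1=0x0e R2=0x10 R3=0x1e R4=0xba  N=0 Z=0
after  8: R0=0xb4 R1=0x1e R2=0x10 R3=0x1e R4=0xba  N=0 Z=0
after  9: R0=0xb4 R1=0x1e R2=0x10 R3=0x10 R4=0xba  N=0 Z=0
after 10: R0=0xb4 R1=0x1e R2=0x10 R3=0x10 R4=0x10  N=0 Z=0
after 11: R0=0xb4 R1=0x1e R2=0x10 R3=0x00 R4=0x10  N=0 Z=1
after 12: R0=0xb4 R1=0x1e R2=0x10 R3=0x1e R4=0x10  N=0 Z=1
-- IRQ taken; context saved, return-PC = 13 --
mismatch: R3: reported 0x1c vs actual 0x1e

BAD = R3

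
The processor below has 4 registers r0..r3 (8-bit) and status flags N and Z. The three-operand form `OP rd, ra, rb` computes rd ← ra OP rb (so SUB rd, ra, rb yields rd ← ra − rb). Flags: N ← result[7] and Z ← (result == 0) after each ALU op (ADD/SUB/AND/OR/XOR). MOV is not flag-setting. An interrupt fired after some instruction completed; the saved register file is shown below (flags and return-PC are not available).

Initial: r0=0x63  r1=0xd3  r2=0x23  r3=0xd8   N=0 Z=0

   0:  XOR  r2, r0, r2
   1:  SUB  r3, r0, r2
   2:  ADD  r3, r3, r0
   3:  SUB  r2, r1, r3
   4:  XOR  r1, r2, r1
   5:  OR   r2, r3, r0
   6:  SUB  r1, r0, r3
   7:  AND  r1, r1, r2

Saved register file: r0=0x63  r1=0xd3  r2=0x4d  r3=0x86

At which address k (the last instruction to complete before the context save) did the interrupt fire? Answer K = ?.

K = 3

after  0: r0=0x63 r1=0xd3 r2=0x40 r3=0xd8  N=0 Z=0
after  1: r0=0x63 r1=0xd3 r2=0x40 r3=0x23  N=0 Z=0
after  2: r0=0x63 r1=0xd3 r2=0x40 r3=0x86  N=1 Z=0
after  3: r0=0x63 r1=0xd3 r2=0x4d r3=0x86  N=0 Z=0
-- IRQ taken; context saved, return-PC = 4 --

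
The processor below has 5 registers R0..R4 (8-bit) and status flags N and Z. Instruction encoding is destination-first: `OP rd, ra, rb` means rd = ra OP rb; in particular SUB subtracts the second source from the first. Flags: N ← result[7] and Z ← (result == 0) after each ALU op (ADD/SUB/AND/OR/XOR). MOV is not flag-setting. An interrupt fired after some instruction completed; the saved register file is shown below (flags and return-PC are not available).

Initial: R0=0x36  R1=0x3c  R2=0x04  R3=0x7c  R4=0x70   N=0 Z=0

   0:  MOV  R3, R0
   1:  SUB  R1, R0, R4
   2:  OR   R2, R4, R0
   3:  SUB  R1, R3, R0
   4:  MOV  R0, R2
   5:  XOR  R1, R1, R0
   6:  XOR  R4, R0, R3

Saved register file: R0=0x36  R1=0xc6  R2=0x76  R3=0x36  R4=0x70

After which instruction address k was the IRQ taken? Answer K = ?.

K = 2

after  0: R0=0x36 R1=0x3c R2=0x04 R3=0x36 R4=0x70  N=0 Z=0
after  1: R0=0x36 R1=0xc6 R2=0x04 R3=0x36 R4=0x70  N=1 Z=0
after  2: R0=0x36 R1=0xc6 R2=0x76 R3=0x36 R4=0x70  N=0 Z=0
-- IRQ taken; context saved, return-PC = 3 --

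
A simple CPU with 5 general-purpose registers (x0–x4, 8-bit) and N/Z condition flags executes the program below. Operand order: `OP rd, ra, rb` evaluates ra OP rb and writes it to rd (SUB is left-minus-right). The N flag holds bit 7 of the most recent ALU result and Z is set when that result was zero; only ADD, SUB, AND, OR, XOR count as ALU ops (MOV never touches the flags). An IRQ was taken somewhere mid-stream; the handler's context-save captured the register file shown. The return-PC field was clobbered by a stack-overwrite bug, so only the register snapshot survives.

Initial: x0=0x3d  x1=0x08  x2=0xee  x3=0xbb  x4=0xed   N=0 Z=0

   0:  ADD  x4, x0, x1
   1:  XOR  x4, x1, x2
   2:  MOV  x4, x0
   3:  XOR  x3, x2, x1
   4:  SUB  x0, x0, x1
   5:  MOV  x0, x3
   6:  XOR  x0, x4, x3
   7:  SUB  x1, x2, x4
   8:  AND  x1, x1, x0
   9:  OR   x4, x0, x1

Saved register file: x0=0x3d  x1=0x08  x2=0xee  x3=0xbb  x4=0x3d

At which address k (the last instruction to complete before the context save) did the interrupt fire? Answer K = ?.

after  0: x0=0x3d x1=0x08 x2=0xee x3=0xbb x4=0x45  N=0 Z=0
after  1: x0=0x3d x1=0x08 x2=0xee x3=0xbb x4=0xe6  N=1 Z=0
after  2: x0=0x3d x1=0x08 x2=0xee x3=0xbb x4=0x3d  N=1 Z=0
-- IRQ taken; context saved, return-PC = 3 --

K = 2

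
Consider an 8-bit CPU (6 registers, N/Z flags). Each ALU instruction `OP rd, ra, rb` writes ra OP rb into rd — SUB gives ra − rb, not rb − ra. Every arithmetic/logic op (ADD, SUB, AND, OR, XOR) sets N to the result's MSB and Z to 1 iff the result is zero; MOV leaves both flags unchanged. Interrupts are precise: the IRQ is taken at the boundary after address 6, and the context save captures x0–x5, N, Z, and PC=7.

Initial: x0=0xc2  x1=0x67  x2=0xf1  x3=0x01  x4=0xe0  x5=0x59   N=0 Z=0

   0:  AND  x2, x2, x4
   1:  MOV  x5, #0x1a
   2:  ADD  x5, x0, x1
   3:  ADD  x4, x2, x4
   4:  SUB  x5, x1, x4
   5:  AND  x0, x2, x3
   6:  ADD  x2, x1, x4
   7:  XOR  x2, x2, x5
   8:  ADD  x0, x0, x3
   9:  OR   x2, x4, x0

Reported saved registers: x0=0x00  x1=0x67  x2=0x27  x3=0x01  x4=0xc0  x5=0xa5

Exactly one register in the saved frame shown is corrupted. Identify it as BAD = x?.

after  0: x0=0xc2 x1=0x67 x2=0xe0 x3=0x01 x4=0xe0 x5=0x59  N=1 Z=0
after  1: x0=0xc2 x1=0x67 x2=0xe0 x3=0x01 x4=0xe0 x5=0x1a  N=1 Z=0
after  2: x0=0xc2 x1=0x67 x2=0xe0 x3=0x01 x4=0xe0 x5=0x29  N=0 Z=0
after  3: x0=0xc2 x1=0x67 x2=0xe0 x3=0x01 x4=0xc0 x5=0x29  N=1 Z=0
after  4: x0=0xc2 x1=0x67 x2=0xe0 x3=0x01 x4=0xc0 x5=0xa7  N=1 Z=0
after  5: x0=0x00 x1=0x67 x2=0xe0 x3=0x01 x4=0xc0 x5=0xa7  N=0 Z=1
after  6: x0=0x00 x1=0x67 x2=0x27 x3=0x01 x4=0xc0 x5=0xa7  N=0 Z=0
-- IRQ taken; context saved, return-PC = 7 --
mismatch: x5: reported 0xa5 vs actual 0xa7

BAD = x5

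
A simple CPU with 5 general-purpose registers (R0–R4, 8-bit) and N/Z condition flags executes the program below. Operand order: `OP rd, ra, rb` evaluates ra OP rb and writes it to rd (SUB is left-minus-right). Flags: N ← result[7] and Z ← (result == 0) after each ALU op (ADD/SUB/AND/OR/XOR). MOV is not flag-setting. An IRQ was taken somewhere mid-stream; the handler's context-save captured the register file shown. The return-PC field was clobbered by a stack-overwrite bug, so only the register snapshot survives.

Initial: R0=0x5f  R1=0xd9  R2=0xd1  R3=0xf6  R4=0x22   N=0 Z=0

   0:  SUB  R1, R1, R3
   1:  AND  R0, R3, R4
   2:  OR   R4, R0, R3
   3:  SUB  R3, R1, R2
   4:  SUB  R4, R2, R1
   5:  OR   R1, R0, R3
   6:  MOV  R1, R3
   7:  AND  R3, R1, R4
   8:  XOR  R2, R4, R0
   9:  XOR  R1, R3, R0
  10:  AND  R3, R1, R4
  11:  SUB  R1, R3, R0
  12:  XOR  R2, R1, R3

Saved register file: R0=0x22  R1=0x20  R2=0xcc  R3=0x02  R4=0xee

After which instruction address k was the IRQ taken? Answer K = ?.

K = 9

after  0: R0=0x5f R1=0xe3 R2=0xd1 R3=0xf6 R4=0x22  N=1 Z=0
after  1: R0=0x22 R1=0xe3 R2=0xd1 R3=0xf6 R4=0x22  N=0 Z=0
after  2: R0=0x22 R1=0xe3 R2=0xd1 R3=0xf6 R4=0xf6  N=1 Z=0
after  3: R0=0x22 R1=0xe3 R2=0xd1 R3=0x12 R4=0xf6  N=0 Z=0
after  4: R0=0x22 R1=0xe3 R2=0xd1 R3=0x12 R4=0xee  N=1 Z=0
after  5: R0=0x22 R1=0x32 R2=0xd1 R3=0x12 R4=0xee  N=0 Z=0
after  6: R0=0x22 R1=0x12 R2=0xd1 R3=0x12 R4=0xee  N=0 Z=0
after  7: R0=0x22 R1=0x12 R2=0xd1 R3=0x02 R4=0xee  N=0 Z=0
after  8: R0=0x22 R1=0x12 R2=0xcc R3=0x02 R4=0xee  N=1 Z=0
after  9: R0=0x22 R1=0x20 R2=0xcc R3=0x02 R4=0xee  N=0 Z=0
-- IRQ taken; context saved, return-PC = 10 --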